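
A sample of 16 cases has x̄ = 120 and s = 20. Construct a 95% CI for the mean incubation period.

CI = x̄ ± t*(s/√n) = 120 ± 2.131(20/√16) = (109.34, 130.66)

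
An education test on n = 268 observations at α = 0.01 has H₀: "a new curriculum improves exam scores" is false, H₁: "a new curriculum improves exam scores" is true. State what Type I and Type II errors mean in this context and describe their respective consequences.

Type I (false positive): concluding that a new curriculum improves exam scores when it is not — adopting a curriculum that gives no real benefit — disruption for nothing. Type II (false negative): failing to conclude that a new curriculum improves exam scores when it is — keeping the old curriculum when the new one would have helped students. Which is costlier depends on domain priorities and is a judgement call rather than a statistical fact.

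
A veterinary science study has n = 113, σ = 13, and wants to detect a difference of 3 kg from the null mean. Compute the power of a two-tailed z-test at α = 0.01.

SE = σ/√n = 13/√113 = 1.223. Non-centrality λ = d/SE = 3/1.223 = 2.453. Power ≈ Φ(λ - z_{α/2}) = Φ(2.453 - 2.576) = Φ(-0.123) = 0.451.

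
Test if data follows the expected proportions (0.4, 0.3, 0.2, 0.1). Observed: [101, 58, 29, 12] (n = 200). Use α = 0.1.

Expected: [80.0, 60.0, 40.0, 20.0]. χ² = 11.804. df = 3, critical = 6.251. Reject H₀.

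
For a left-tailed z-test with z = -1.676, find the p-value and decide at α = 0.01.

p = P(Z < -1.676) = Φ(-1.676) ≈ 0.0469. Since p ≥ 0.01, fail to reject H₀ (not significant) at α = 0.01.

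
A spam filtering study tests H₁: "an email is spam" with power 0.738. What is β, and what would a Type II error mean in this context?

β = 1 - power = 1 - 0.738 = 0.262. A Type II error is failing to reject H₀ when H₀ is false (false negative) — here, failing to conclude that an email is spam when in fact it is true. Consequence: a spam email lands in the inbox.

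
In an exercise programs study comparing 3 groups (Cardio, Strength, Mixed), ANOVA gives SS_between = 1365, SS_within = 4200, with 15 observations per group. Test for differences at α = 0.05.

df_between = 2, df_within = 42. F = MS_between/MS_within = 682.5/100.0 = 6.825. F_crit ≈ 3.22. Reject H₀. At least one mean differs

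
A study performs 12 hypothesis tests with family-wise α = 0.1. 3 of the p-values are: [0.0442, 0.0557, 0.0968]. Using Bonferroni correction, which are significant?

Bonferroni α = 0.1/12 = 0.00833. None of the given p-values are significant.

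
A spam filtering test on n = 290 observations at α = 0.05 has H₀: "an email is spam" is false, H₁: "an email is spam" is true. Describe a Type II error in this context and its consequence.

Type II error: failing to reject H₀ when it is false — concluding that an email is spam is not supported when in fact it is. Consequence: a spam email lands in the inbox.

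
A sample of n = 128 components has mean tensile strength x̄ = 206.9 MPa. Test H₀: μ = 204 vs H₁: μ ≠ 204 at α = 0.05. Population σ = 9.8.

z = (x̄ - μ₀)/(σ/√n) = (206.9 - 204)/(9.8/√128) = 3.348. Critical value: ±1.96. Since |3.348| > 1.96, Reject H₀.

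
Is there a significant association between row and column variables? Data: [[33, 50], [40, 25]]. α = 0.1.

χ² = 6.918. df = 1, critical = 2.706. Reject H₀. Variables are dependent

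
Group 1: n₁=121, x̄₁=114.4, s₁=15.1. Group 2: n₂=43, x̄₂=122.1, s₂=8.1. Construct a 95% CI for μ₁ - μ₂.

Difference = -7.7. SE = √(15.1²/121 + 8.1²/43) = 1.847. CI = (-11.32, -4.08)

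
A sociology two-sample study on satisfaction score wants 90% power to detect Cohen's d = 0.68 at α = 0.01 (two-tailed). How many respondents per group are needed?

z_{α/2} = 2.576, z_β = Φ⁻¹(0.9) = 1.282. For medium effect (d = 0.68): n per group = 2(z_{α/2} + z_β)²/d² = 2(2.576 + 1.282)²/0.68² = 64.4 → 65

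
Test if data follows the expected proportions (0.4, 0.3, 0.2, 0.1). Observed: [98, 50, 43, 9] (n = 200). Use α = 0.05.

Expected: [80.0, 60.0, 40.0, 20.0]. χ² = 11.992. df = 3, critical = 7.815. Reject H₀.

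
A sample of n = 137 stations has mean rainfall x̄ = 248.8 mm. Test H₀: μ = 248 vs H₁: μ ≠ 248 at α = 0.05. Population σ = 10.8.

z = (x̄ - μ₀)/(σ/√n) = (248.8 - 248)/(10.8/√137) = 0.867. Critical value: ±1.96. Since |0.867| ≤ 1.96, Fail to reject H₀.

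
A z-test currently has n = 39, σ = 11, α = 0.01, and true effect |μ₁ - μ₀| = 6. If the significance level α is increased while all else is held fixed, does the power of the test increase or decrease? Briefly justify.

Power increases: a larger α lowers the critical value, so more of the H₁ sampling distribution falls in the rejection region.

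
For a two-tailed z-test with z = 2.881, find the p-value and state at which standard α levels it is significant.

p = 2·P(Z > |2.881|) = 2·(1 - Φ(2.881)) ≈ 0.004. Significant at α = 0.1; Significant at α = 0.05; Significant at α = 0.01.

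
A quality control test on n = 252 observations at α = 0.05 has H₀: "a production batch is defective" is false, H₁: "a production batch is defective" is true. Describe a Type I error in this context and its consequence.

Type I error: rejecting H₀ when it is true — concluding that a production batch is defective when in fact it is not. Consequence: scrapping a good batch — wasted material and cost for no reason.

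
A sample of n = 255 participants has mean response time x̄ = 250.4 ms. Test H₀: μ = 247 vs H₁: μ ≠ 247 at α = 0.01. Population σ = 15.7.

z = (x̄ - μ₀)/(σ/√n) = (250.4 - 247)/(15.7/√255) = 3.458. Critical value: ±2.576. Since |3.458| > 2.576, Reject H₀.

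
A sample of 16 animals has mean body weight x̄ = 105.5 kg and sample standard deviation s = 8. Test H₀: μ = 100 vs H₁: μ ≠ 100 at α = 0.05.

t = (x̄ - μ₀)/(s/√n) = (105.5 - 100)/(8/√16) = 2.75. df = 15, critical t = ±2.131. Reject H₀.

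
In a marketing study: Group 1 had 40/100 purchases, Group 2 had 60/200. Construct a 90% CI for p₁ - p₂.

p̂₁ = 0.4, p̂₂ = 0.3. Difference = 0.1. CI = (0.003, 0.197)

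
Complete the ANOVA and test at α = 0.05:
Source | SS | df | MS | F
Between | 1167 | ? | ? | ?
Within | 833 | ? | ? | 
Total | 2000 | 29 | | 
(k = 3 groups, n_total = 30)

df_between = 2, df_within = 27. MS_between = 583.5, MS_within = 30.85. F = 18.913, F_crit ≈ 3.354. Reject H₀.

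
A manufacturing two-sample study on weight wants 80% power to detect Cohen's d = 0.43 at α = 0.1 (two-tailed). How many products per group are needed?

z_{α/2} = 1.645, z_β = Φ⁻¹(0.8) = 0.842. For small effect (d = 0.43): n per group = 2(z_{α/2} + z_β)²/d² = 2(1.645 + 0.842)²/0.43² = 66.9 → 67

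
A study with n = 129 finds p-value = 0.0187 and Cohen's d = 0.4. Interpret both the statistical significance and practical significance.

Statistically significant (p = 0.0187 < 0.05). Cohen's d = 0.4 indicates a small effect size. Both statistical and practical significance should be considered.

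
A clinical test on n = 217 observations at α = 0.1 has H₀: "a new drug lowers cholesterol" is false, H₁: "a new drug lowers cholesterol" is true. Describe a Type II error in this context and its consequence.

Type II error: failing to reject H₀ when it is false — concluding that a new drug lowers cholesterol is not supported when in fact it is. Consequence: shelving an effective drug — patients miss out on a treatment that would have helped.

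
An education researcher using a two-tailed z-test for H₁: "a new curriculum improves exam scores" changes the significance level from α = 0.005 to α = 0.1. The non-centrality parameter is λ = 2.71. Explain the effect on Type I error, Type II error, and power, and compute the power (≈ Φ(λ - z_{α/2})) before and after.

Increasing α from 0.005 to 0.1:
• Type I error rate increases (α is the Type I rate by definition).
• Critical value moves from z_{α/2} = 2.807 to 1.645, so power = Φ(λ - z_{α/2}) goes from Φ(2.71 - 2.807) = 0.461 to Φ(2.71 - 1.645) = 0.857.
• Type II error rate β = 1 - power therefore decreases (0.539 → 0.143).
Appropriate when false negatives are costly — here, keeping the old curriculum when the new one would have helped students.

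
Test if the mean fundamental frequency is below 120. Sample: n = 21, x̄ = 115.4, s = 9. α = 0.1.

t = (115.4 - 120)/(9/√21) = -2.342, df = 20. Critical t = -1.325. Reject H₀.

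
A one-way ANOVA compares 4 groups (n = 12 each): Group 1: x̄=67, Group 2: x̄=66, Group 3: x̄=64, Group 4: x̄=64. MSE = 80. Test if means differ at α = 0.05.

Grand mean = 65.25. SS_between = 81.0, MS_between = 27.0. F = 0.338, F_crit ≈ 2.816. Fail to reject H₀.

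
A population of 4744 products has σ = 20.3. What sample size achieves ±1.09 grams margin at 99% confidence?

Without FPC: n₀ = (2.576×20.3/1.09)² = 2301.605. With FPC: n = n₀N/(n₀+N-1) = 1550.0 → n = 1550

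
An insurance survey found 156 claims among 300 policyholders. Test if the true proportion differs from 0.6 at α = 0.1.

p̂ = 0.52, p₀ = 0.6. z = (p̂ - p₀)/√(p₀(1-p₀)/n) = -2.828. Critical: ±1.645. Reject H₀.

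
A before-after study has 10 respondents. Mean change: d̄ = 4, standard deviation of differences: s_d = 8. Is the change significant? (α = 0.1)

t = d̄/(s_d/√n) = 4/(8/√10) = 1.581. df = 9, critical t = ±1.833. Fail to reject H₀.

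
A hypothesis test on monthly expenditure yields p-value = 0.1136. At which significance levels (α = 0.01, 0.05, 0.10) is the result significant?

p = 0.1136. Not significant at any of the given levels.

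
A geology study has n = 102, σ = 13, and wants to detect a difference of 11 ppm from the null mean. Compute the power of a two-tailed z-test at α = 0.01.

SE = σ/√n = 13/√102 = 1.287. Non-centrality λ = d/SE = 11/1.287 = 8.546. Power ≈ Φ(λ - z_{α/2}) = Φ(8.546 - 2.576) = Φ(5.97) = 1.0.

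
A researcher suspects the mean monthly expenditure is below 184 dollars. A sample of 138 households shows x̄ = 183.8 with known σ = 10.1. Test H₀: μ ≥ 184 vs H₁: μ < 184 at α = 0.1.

z = -0.233. Critical value: -1.28. Fail to reject H₀.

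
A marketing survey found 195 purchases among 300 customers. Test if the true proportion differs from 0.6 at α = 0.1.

p̂ = 0.65, p₀ = 0.6. z = (p̂ - p₀)/√(p₀(1-p₀)/n) = 1.768. Critical: ±1.645. Reject H₀.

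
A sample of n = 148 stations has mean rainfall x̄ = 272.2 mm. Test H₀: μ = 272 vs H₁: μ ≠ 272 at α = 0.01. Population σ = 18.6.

z = (x̄ - μ₀)/(σ/√n) = (272.2 - 272)/(18.6/√148) = 0.131. Critical value: ±2.576. Since |0.131| ≤ 2.576, Fail to reject H₀.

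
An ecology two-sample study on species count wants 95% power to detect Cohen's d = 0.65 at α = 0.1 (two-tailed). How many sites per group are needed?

z_{α/2} = 1.645, z_β = Φ⁻¹(0.95) = 1.645. For medium effect (d = 0.65): n per group = 2(z_{α/2} + z_β)²/d² = 2(1.645 + 1.645)²/0.65² = 51.2 → 52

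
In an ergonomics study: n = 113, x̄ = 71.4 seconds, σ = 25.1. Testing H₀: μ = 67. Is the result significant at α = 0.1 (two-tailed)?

z = (71.4 - 67)/(25.1/√113) = 1.863. Since |z| > 1.645, significant at α = 0.1.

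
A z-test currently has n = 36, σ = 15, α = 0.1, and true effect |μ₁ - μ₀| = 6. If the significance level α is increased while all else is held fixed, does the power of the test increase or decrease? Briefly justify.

Power increases: a larger α lowers the critical value, so more of the H₁ sampling distribution falls in the rejection region.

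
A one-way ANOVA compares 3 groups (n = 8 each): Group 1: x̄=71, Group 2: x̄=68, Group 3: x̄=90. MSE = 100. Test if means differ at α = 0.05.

Grand mean = 76.33. SS_between = 2277.33, MS_between = 1138.67. F = 11.387, F_crit ≈ 3.467. Reject H₀.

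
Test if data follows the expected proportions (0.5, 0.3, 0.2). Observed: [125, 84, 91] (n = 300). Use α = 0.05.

Expected: [150.0, 90.0, 60.0]. χ² = 20.583. df = 2, critical = 5.991. Reject H₀.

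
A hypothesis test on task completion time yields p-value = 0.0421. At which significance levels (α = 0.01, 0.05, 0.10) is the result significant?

p = 0.0421. Significant at: α = 0.05, 0.1.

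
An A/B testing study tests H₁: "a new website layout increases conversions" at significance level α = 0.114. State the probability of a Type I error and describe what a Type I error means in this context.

P(Type I error) = α = 0.114. A Type I error is rejecting H₀ when H₀ is actually true (false positive) — here, concluding that a new website layout increases conversions when in fact this is not the case. Consequence: rolling out a layout that doesn't actually help — wasted engineering effort.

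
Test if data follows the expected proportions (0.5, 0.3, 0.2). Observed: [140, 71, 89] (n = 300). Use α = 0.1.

Expected: [150.0, 90.0, 60.0]. χ² = 18.694. df = 2, critical = 4.605. Reject H₀.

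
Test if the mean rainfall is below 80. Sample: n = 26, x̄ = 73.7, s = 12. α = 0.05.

t = (73.7 - 80)/(12/√26) = -2.677, df = 25. Critical t = -1.708. Reject H₀.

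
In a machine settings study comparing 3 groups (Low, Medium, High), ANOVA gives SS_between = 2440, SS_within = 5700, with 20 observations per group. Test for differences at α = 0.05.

df_between = 2, df_within = 57. F = MS_between/MS_within = 1220.0/100.0 = 12.2. F_crit ≈ 3.159. Reject H₀. At least one mean differs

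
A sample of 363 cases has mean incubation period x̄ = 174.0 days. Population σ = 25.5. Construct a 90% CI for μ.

CI = x̄ ± z*(σ/√n) = 174.0 ± 1.645(25.5/√363) = 174.0 ± 2.2 = (171.8, 176.2)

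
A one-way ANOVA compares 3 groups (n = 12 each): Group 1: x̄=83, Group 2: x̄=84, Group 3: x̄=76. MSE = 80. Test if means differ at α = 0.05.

Grand mean = 81.0. SS_between = 456.0, MS_between = 228.0. F = 2.85, F_crit ≈ 3.285. Fail to reject H₀.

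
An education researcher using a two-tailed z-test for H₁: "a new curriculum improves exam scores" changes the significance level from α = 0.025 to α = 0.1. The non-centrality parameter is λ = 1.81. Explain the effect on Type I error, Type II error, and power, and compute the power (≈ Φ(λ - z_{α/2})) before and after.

Increasing α from 0.025 to 0.1:
• Type I error rate increases (α is the Type I rate by definition).
• Critical value moves from z_{α/2} = 2.241 to 1.645, so power = Φ(λ - z_{α/2}) goes from Φ(1.81 - 2.241) = 0.333 to Φ(1.81 - 1.645) = 0.566.
• Type II error rate β = 1 - power therefore decreases (0.667 → 0.434).
Appropriate when false negatives are costly — here, keeping the old curriculum when the new one would have helped students.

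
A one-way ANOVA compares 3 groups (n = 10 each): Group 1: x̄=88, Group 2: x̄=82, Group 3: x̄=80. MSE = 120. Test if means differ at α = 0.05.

Grand mean = 83.33. SS_between = 346.67, MS_between = 173.33. F = 1.444, F_crit ≈ 3.354. Fail to reject H₀.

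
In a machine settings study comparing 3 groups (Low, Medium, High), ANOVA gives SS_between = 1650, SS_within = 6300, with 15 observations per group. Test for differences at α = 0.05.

df_between = 2, df_within = 42. F = MS_between/MS_within = 825.0/150.0 = 5.5. F_crit ≈ 3.22. Reject H₀. At least one mean differs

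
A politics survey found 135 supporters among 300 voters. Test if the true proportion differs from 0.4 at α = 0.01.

p̂ = 0.45, p₀ = 0.4. z = (p̂ - p₀)/√(p₀(1-p₀)/n) = 1.768. Critical: ±2.576. Fail to reject H₀.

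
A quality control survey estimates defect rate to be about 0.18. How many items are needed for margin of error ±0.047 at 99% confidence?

n = z²p(1-p)/E² = 2.576²×0.18×0.82/0.047² = 443.4 → n = 444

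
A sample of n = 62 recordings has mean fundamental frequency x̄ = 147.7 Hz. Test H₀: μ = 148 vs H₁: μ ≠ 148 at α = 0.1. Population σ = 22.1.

z = (x̄ - μ₀)/(σ/√n) = (147.7 - 148)/(22.1/√62) = -0.107. Critical value: ±1.645. Since |-0.107| ≤ 1.645, Fail to reject H₀.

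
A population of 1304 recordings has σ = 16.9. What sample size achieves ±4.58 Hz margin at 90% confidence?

Without FPC: n₀ = (1.645×16.9/4.58)² = 36.845. With FPC: n = n₀N/(n₀+N-1) = 35.9 → n = 36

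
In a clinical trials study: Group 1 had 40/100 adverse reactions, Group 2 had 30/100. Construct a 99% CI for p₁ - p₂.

p̂₁ = 0.4, p̂₂ = 0.3. Difference = 0.1. CI = (-0.073, 0.273)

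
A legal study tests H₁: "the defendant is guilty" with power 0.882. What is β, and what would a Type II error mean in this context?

β = 1 - power = 1 - 0.882 = 0.118. A Type II error is failing to reject H₀ when H₀ is false (false negative) — here, failing to conclude that the defendant is guilty when in fact it is true. Consequence: acquitting a guilty person.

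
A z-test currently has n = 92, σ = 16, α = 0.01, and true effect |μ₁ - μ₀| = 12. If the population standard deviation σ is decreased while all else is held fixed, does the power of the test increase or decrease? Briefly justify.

Power increases: a smaller σ shrinks the standard error σ/√n, moving the sampling distribution under H₁ further from the critical value.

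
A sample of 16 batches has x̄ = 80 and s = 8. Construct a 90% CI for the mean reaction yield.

CI = x̄ ± t*(s/√n) = 80 ± 1.753(8/√16) = (76.49, 83.51)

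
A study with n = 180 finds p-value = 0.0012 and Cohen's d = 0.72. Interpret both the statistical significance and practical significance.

Statistically significant (p = 0.0012 < 0.05). Cohen's d = 0.72 indicates a medium effect size. Both statistical and practical significance should be considered.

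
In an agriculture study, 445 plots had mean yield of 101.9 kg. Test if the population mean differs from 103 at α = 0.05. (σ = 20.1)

z = (x̄ - μ₀)/(σ/√n) = (101.9 - 103)/(20.1/√445) = -1.154. Critical value: ±1.96. Since |-1.154| ≤ 1.96, Fail to reject H₀.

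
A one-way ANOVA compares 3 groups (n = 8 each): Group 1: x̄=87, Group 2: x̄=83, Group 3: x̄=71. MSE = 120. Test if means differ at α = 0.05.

Grand mean = 80.33. SS_between = 1109.33, MS_between = 554.67. F = 4.622, F_crit ≈ 3.467. Reject H₀.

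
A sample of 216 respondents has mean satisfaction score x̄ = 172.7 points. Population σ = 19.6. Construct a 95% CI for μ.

CI = x̄ ± z*(σ/√n) = 172.7 ± 1.96(19.6/√216) = 172.7 ± 2.61 = (170.09, 175.31)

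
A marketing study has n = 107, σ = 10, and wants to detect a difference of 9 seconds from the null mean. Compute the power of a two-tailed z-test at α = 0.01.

SE = σ/√n = 10/√107 = 0.967. Non-centrality λ = d/SE = 9/0.967 = 9.31. Power ≈ Φ(λ - z_{α/2}) = Φ(9.31 - 2.576) = Φ(6.734) = 1.0.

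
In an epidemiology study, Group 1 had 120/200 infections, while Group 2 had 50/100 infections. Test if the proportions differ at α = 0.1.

p̂₁ = 0.6, p̂₂ = 0.5, pooled p̂ = 0.567. z = 1.648. Critical: ±1.645. Reject H₀.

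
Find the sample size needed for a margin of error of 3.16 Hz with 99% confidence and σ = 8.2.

n = (z*σ/E)² = (2.576×8.2/3.16)² = 44.7 → n = 45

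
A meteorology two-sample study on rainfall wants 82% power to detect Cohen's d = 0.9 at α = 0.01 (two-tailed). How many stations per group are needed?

z_{α/2} = 2.576, z_β = Φ⁻¹(0.82) = 0.915. For large effect (d = 0.9): n per group = 2(z_{α/2} + z_β)²/d² = 2(2.576 + 0.915)²/0.9² = 30.1 → 31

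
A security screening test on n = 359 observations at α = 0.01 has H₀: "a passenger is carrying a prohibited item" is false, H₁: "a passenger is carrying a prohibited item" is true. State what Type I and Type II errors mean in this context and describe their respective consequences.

Type I (false positive): concluding that a passenger is carrying a prohibited item when it is not — detaining an innocent passenger — delay and inconvenience. Type II (false negative): failing to conclude that a passenger is carrying a prohibited item when it is — letting a prohibited item through — security breach. Which is costlier depends on domain priorities and is a judgement call rather than a statistical fact.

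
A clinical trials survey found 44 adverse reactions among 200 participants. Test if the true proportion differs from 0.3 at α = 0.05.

p̂ = 0.22, p₀ = 0.3. z = (p̂ - p₀)/√(p₀(1-p₀)/n) = -2.469. Critical: ±1.96. Reject H₀.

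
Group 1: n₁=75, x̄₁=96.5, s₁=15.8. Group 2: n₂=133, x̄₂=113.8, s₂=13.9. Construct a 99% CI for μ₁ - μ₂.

Difference = -17.3. SE = √(15.8²/75 + 13.9²/133) = 2.187. CI = (-22.93, -11.67)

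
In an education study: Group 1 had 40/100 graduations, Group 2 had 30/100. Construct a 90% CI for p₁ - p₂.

p̂₁ = 0.4, p̂₂ = 0.3. Difference = 0.1. CI = (-0.01, 0.21)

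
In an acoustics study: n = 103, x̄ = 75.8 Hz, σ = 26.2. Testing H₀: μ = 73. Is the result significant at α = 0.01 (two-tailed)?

z = (75.8 - 73)/(26.2/√103) = 1.085. Since |z| ≤ 2.576, not significant at α = 0.01.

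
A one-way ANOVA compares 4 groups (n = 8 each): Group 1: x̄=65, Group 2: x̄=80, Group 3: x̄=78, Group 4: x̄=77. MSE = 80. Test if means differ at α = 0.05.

Grand mean = 75.0. SS_between = 1104.0, MS_between = 368.0. F = 4.6, F_crit ≈ 2.947. Reject H₀.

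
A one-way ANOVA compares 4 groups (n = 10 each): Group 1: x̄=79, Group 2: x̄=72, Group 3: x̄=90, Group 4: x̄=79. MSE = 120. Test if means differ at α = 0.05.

Grand mean = 80.0. SS_between = 1660.0, MS_between = 553.33. F = 4.611, F_crit ≈ 2.866. Reject H₀.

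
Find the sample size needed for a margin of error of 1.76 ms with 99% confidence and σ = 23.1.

n = (z*σ/E)² = (2.576×23.1/1.76)² = 1143.1 → n = 1144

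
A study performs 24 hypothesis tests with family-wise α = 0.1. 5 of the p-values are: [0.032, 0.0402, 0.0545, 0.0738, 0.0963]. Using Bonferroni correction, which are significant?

Bonferroni α = 0.1/24 = 0.00417. None of the given p-values are significant.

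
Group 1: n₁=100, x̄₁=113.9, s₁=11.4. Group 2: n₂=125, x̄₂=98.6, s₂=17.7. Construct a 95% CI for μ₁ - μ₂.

Difference = 15.3. SE = √(11.4²/100 + 17.7²/125) = 1.951. CI = (11.48, 19.12)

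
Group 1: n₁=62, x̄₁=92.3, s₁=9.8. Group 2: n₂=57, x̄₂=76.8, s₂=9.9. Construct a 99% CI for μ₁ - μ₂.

Difference = 15.5. SE = √(9.8²/62 + 9.9²/57) = 1.808. CI = (10.84, 20.16)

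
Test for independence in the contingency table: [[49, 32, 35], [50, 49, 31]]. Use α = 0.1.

χ² = 3.034. df = 2, critical = 4.605. Fail to reject H₀. No evidence of dependence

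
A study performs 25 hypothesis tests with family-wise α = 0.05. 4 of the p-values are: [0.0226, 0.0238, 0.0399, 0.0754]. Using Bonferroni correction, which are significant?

Bonferroni α = 0.05/25 = 0.002. None of the given p-values are significant.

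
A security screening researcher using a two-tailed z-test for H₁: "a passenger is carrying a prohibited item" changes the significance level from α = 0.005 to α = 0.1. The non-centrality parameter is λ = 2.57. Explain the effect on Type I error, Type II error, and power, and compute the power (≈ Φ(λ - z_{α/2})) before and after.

Increasing α from 0.005 to 0.1:
• Type I error rate increases (α is the Type I rate by definition).
• Critical value moves from z_{α/2} = 2.807 to 1.645, so power = Φ(λ - z_{α/2}) goes from Φ(2.57 - 2.807) = 0.406 to Φ(2.57 - 1.645) = 0.823.
• Type II error rate β = 1 - power therefore decreases (0.594 → 0.177).
Appropriate when false negatives are costly — here, letting a prohibited item through — security breach.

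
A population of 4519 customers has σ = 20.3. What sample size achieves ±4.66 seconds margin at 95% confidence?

Without FPC: n₀ = (1.96×20.3/4.66)² = 72.901. With FPC: n = n₀N/(n₀+N-1) = 71.8 → n = 72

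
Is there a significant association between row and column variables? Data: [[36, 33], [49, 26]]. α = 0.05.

χ² = 2.573. df = 1, critical = 3.841. Fail to reject H₀. No evidence of dependence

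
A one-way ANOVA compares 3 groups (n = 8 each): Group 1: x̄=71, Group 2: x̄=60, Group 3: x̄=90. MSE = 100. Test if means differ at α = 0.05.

Grand mean = 73.67. SS_between = 3685.33, MS_between = 1842.67. F = 18.427, F_crit ≈ 3.467. Reject H₀.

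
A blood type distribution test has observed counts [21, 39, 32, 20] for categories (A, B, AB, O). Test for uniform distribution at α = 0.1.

Expected = 28 each. χ² = Σ(O-E)²/E = 8.929. df = 3, critical value = 6.251. Reject H₀.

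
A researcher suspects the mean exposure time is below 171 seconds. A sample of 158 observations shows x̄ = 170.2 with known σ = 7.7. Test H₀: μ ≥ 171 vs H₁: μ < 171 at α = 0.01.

z = -1.306. Critical value: -2.33. Fail to reject H₀.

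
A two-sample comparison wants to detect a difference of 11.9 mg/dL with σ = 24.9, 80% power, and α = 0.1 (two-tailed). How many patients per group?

n per group = 2(z_α/2 + z_β)²σ²/d² = 2×(1.645 + 0.84)²×24.9²/11.9² = 54.1 → n = 55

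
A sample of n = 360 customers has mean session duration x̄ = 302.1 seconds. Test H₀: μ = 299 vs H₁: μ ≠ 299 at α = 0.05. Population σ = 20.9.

z = (x̄ - μ₀)/(σ/√n) = (302.1 - 299)/(20.9/√360) = 2.814. Critical value: ±1.96. Since |2.814| > 1.96, Reject H₀.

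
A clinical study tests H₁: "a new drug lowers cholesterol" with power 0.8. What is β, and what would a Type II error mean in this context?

β = 1 - power = 1 - 0.8 = 0.2. A Type II error is failing to reject H₀ when H₀ is false (false negative) — here, failing to conclude that a new drug lowers cholesterol when in fact it is true. Consequence: shelving an effective drug — patients miss out on a treatment that would have helped.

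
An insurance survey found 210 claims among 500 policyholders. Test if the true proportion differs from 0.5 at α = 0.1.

p̂ = 0.42, p₀ = 0.5. z = (p̂ - p₀)/√(p₀(1-p₀)/n) = -3.578. Critical: ±1.645. Reject H₀.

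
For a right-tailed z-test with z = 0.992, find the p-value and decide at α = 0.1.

p = P(Z > 0.992) = 1 - Φ(0.992) ≈ 0.1606. Since p ≥ 0.1, fail to reject H₀ (not significant) at α = 0.1.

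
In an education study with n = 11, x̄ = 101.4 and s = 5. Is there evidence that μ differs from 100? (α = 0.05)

t = (x̄ - μ₀)/(s/√n) = (101.4 - 100)/(5/√11) = 0.929. df = 10, critical t = ±2.228. Fail to reject H₀.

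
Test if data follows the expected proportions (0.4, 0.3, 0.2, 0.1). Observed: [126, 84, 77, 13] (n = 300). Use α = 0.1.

Expected: [120.0, 90.0, 60.0, 30.0]. χ² = 15.15. df = 3, critical = 6.251. Reject H₀.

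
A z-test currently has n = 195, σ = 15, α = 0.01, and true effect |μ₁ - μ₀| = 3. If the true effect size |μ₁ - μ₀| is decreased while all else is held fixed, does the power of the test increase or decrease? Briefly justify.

Power decreases: a smaller true effect decreases the non-centrality λ = |μ₁ - μ₀|/(σ/√n).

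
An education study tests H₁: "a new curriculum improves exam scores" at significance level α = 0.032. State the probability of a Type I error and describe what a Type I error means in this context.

P(Type I error) = α = 0.032. A Type I error is rejecting H₀ when H₀ is actually true (false positive) — here, concluding that a new curriculum improves exam scores when in fact this is not the case. Consequence: adopting a curriculum that gives no real benefit — disruption for nothing.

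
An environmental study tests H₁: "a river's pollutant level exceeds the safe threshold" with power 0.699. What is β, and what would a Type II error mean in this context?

β = 1 - power = 1 - 0.699 = 0.301. A Type II error is failing to reject H₀ when H₀ is false (false negative) — here, failing to conclude that a river's pollutant level exceeds the safe threshold when in fact it is true. Consequence: allowing unsafe pollution to continue.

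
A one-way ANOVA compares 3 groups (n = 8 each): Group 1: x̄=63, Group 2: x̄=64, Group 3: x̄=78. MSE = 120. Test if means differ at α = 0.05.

Grand mean = 68.33. SS_between = 1125.33, MS_between = 562.67. F = 4.689, F_crit ≈ 3.467. Reject H₀.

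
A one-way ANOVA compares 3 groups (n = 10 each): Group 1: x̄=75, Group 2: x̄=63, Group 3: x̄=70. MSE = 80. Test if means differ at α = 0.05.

Grand mean = 69.33. SS_between = 726.67, MS_between = 363.33. F = 4.542, F_crit ≈ 3.354. Reject H₀.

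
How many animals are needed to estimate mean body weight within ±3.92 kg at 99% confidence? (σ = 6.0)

n = (z*σ/E)² = (2.576×6.0/3.92)² = 15.5 → n = 16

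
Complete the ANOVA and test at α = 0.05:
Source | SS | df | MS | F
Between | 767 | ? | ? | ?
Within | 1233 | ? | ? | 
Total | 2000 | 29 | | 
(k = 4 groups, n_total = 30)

df_between = 3, df_within = 26. MS_between = 255.67, MS_within = 47.42. F = 5.391, F_crit ≈ 2.975. Reject H₀.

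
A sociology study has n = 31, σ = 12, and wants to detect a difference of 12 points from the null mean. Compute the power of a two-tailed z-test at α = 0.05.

SE = σ/√n = 12/√31 = 2.155. Non-centrality λ = d/SE = 12/2.155 = 5.568. Power ≈ Φ(λ - z_{α/2}) = Φ(5.568 - 1.96) = Φ(3.608) = 1.0.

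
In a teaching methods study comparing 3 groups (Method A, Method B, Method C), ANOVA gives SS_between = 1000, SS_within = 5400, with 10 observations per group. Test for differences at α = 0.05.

df_between = 2, df_within = 27. F = MS_between/MS_within = 500.0/200.0 = 2.5. F_crit ≈ 3.354. Fail to reject H₀.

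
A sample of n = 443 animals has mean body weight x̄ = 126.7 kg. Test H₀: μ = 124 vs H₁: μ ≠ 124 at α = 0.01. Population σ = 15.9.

z = (x̄ - μ₀)/(σ/√n) = (126.7 - 124)/(15.9/√443) = 3.574. Critical value: ±2.576. Since |3.574| > 2.576, Reject H₀.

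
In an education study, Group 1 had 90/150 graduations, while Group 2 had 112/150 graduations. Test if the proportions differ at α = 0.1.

p̂₁ = 0.6, p̂₂ = 0.747, pooled p̂ = 0.673. z = -2.708. Critical: ±1.645. Reject H₀.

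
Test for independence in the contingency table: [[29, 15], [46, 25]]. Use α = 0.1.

χ² = 0.015. df = 1, critical = 2.706. Fail to reject H₀. No evidence of dependence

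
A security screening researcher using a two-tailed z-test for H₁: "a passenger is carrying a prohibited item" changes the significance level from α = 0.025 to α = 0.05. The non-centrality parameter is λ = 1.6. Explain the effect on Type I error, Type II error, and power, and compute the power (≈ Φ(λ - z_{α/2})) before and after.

Increasing α from 0.025 to 0.05:
• Type I error rate increases (α is the Type I rate by definition).
• Critical value moves from z_{α/2} = 2.241 to 1.96, so power = Φ(λ - z_{α/2}) goes from Φ(1.6 - 2.241) = 0.261 to Φ(1.6 - 1.96) = 0.359.
• Type II error rate β = 1 - power therefore decreases (0.739 → 0.641).
Appropriate when false negatives are costly — here, letting a prohibited item through — security breach.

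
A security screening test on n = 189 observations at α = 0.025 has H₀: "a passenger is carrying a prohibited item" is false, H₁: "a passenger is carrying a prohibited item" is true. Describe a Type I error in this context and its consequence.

Type I error: rejecting H₀ when it is true — concluding that a passenger is carrying a prohibited item when in fact it is not. Consequence: detaining an innocent passenger — delay and inconvenience.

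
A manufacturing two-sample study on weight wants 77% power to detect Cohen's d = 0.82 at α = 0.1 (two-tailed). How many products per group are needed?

z_{α/2} = 1.645, z_β = Φ⁻¹(0.77) = 0.739. For large effect (d = 0.82): n per group = 2(z_{α/2} + z_β)²/d² = 2(1.645 + 0.739)²/0.82² = 16.9 → 17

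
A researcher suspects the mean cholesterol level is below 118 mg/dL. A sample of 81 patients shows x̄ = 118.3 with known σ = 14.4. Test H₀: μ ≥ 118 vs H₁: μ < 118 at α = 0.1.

z = 0.187. Critical value: -1.28. Fail to reject H₀.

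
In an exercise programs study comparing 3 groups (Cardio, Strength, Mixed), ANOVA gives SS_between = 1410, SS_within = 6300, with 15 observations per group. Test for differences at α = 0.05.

df_between = 2, df_within = 42. F = MS_between/MS_within = 705.0/150.0 = 4.7. F_crit ≈ 3.22. Reject H₀. At least one mean differs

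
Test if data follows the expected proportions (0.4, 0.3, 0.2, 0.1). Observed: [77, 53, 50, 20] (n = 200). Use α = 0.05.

Expected: [80.0, 60.0, 40.0, 20.0]. χ² = 3.429. df = 3, critical = 7.815. Fail to reject H₀.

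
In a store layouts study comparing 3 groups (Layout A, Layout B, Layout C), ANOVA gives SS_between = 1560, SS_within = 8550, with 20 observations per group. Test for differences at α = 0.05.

df_between = 2, df_within = 57. F = MS_between/MS_within = 780.0/150.0 = 5.2. F_crit ≈ 3.159. Reject H₀. At least one mean differs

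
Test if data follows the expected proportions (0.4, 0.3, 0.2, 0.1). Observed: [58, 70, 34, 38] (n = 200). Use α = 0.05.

Expected: [80.0, 60.0, 40.0, 20.0]. χ² = 24.817. df = 3, critical = 7.815. Reject H₀.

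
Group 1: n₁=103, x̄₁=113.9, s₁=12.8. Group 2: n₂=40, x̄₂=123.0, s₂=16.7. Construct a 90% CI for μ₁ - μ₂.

Difference = -9.1. SE = √(12.8²/103 + 16.7²/40) = 2.926. CI = (-13.91, -4.29)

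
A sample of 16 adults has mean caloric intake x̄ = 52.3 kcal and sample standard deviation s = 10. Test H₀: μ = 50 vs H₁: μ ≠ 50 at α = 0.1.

t = (x̄ - μ₀)/(s/√n) = (52.3 - 50)/(10/√16) = 0.92. df = 15, critical t = ±1.753. Fail to reject H₀.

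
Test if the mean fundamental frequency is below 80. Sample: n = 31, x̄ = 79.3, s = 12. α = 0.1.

t = (79.3 - 80)/(12/√31) = -0.325, df = 30. Critical t = -1.31. Fail to reject H₀.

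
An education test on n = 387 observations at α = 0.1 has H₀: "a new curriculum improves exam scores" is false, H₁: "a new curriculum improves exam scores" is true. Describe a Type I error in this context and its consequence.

Type I error: rejecting H₀ when it is true — concluding that a new curriculum improves exam scores when in fact it is not. Consequence: adopting a curriculum that gives no real benefit — disruption for nothing.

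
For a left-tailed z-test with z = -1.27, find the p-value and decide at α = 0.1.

p = P(Z < -1.27) = Φ(-1.27) ≈ 0.102. Since p ≥ 0.1, fail to reject H₀ (not significant) at α = 0.1.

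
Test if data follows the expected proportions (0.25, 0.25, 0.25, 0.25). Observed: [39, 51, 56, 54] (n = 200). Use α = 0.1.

Expected: [50.0, 50.0, 50.0, 50.0]. χ² = 3.48. df = 3, critical = 6.251. Fail to reject H₀.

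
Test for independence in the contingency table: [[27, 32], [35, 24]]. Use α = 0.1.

χ² = 2.175. df = 1, critical = 2.706. Fail to reject H₀. No evidence of dependence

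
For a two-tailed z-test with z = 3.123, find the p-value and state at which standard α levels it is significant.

p = 2·P(Z > |3.123|) = 2·(1 - Φ(3.123)) ≈ 0.0018. Significant at α = 0.1; Significant at α = 0.05; Significant at α = 0.01.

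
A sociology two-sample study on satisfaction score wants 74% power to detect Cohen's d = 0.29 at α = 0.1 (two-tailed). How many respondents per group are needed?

z_{α/2} = 1.645, z_β = Φ⁻¹(0.74) = 0.643. For small effect (d = 0.29): n per group = 2(z_{α/2} + z_β)²/d² = 2(1.645 + 0.643)²/0.29² = 124.5 → 125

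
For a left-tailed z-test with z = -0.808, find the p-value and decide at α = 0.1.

p = P(Z < -0.808) = Φ(-0.808) ≈ 0.2095. Since p ≥ 0.1, fail to reject H₀ (not significant) at α = 0.1.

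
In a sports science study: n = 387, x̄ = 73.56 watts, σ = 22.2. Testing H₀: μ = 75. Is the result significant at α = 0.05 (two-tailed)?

z = (73.56 - 75)/(22.2/√387) = -1.276. Since |z| ≤ 1.96, not significant at α = 0.05.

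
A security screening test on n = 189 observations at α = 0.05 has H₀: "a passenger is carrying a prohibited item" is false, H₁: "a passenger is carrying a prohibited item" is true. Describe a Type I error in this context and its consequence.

Type I error: rejecting H₀ when it is true — concluding that a passenger is carrying a prohibited item when in fact it is not. Consequence: detaining an innocent passenger — delay and inconvenience.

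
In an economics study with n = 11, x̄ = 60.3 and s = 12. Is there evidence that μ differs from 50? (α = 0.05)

t = (x̄ - μ₀)/(s/√n) = (60.3 - 50)/(12/√11) = 2.847. df = 10, critical t = ±2.228. Reject H₀.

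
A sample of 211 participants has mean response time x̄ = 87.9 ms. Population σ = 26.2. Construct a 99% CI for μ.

CI = x̄ ± z*(σ/√n) = 87.9 ± 2.576(26.2/√211) = 87.9 ± 4.65 = (83.25, 92.55)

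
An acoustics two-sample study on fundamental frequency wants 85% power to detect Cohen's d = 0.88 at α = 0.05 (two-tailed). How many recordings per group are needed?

z_{α/2} = 1.96, z_β = Φ⁻¹(0.85) = 1.036. For large effect (d = 0.88): n per group = 2(z_{α/2} + z_β)²/d² = 2(1.96 + 1.036)²/0.88² = 23.2 → 24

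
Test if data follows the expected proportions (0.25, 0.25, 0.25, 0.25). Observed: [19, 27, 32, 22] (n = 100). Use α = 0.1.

Expected: [25.0, 25.0, 25.0, 25.0]. χ² = 3.92. df = 3, critical = 6.251. Fail to reject H₀.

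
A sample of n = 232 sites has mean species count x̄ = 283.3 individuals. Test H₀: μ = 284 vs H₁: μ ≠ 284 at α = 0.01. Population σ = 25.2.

z = (x̄ - μ₀)/(σ/√n) = (283.3 - 284)/(25.2/√232) = -0.423. Critical value: ±2.576. Since |-0.423| ≤ 2.576, Fail to reject H₀.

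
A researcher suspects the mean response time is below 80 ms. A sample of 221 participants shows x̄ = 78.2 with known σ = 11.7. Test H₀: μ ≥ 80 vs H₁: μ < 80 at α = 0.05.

z = -2.287. Critical value: -1.645. Reject H₀.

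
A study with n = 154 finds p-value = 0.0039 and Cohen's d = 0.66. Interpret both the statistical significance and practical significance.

Statistically significant (p = 0.0039 < 0.05). Cohen's d = 0.66 indicates a medium effect size. Both statistical and practical significance should be considered.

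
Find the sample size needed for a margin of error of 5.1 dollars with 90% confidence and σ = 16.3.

n = (z*σ/E)² = (1.645×16.3/5.1)² = 27.6 → n = 28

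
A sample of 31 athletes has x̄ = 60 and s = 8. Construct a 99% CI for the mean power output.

CI = x̄ ± t*(s/√n) = 60 ± 2.75(8/√31) = (56.05, 63.95)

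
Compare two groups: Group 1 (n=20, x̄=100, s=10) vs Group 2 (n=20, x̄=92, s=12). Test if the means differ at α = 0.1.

Pooled sp = 11.05. t = 2.29, df = 38. Critical t = ±1.686. Reject H₀.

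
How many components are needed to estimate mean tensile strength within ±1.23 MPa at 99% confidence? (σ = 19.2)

n = (z*σ/E)² = (2.576×19.2/1.23)² = 1616.9 → n = 1617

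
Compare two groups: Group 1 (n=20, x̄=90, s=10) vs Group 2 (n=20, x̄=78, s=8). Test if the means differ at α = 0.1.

Pooled sp = 9.06. t = 4.191, df = 38. Critical t = ±1.686. Reject H₀.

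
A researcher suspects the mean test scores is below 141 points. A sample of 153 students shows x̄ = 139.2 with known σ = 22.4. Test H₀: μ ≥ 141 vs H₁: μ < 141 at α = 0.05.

z = -0.994. Critical value: -1.645. Fail to reject H₀.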